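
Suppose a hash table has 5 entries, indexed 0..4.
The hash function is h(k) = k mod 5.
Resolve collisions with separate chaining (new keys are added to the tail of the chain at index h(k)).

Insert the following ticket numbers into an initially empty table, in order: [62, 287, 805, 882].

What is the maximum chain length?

Insert 62: h=2, bucket 2 empty -> new chain.
Insert 287: h=2, bucket 2 nonempty -> append to chain.
Insert 805: h=0, bucket 0 empty -> new chain.
Insert 882: h=2, bucket 2 nonempty -> append to chain.
Final buckets:
0: 805
1: _
2: 62 -> 287 -> 882
3: _
4: _

3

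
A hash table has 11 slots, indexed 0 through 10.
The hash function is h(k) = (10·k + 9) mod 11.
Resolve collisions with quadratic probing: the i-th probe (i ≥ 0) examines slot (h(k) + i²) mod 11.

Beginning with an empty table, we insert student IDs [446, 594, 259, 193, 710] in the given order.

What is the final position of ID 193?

7

446: h=3 → slot 3
594: h=9 → slot 9
259: h=3, probe 3,4 → slot 4
193: h=3, probe 3,4,7 → slot 7
710: h=3, probe 3,4,7,1 → slot 1
Table: [∅, 710, ∅, 446, 259, ∅, ∅, 193, ∅, 594, ∅]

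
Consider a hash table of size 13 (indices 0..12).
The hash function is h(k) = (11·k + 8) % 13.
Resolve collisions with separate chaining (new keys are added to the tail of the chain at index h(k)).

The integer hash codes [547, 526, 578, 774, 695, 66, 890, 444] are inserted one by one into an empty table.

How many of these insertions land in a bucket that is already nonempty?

4

Insert 547: h=6, bucket 6 empty → new chain.
Insert 526: h=9, bucket 9 empty → new chain.
Insert 578: h=9, bucket 9 nonempty → append to chain.
Insert 774: h=7, bucket 7 empty → new chain.
Insert 695: h=9, bucket 9 nonempty → append to chain.
Insert 66: h=6, bucket 6 nonempty → append to chain.
Insert 890: h=9, bucket 9 nonempty → append to chain.
Insert 444: h=4, bucket 4 empty → new chain.
Final buckets:
0: _
1: _
2: _
3: _
4: 444
5: _
6: 547 -> 66
7: 774
8: _
9: 526 -> 578 -> 695 -> 890
10: _
11: _
12: _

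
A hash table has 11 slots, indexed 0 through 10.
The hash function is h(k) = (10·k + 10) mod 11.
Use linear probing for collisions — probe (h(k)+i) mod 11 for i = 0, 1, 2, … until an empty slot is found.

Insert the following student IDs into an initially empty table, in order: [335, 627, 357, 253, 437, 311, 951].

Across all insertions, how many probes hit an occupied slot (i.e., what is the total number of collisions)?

5

335: h=5 → slot 5
627: h=10 → slot 10
357: h=5, probe 5,6 → slot 6
253: h=10, probe 10,0 → slot 0
437: h=2 → slot 2
311: h=7 → slot 7
951: h=5, probe 5,6,7,8 → slot 8
Table: [253, —, 437, —, —, 335, 357, 311, 951, —, 627]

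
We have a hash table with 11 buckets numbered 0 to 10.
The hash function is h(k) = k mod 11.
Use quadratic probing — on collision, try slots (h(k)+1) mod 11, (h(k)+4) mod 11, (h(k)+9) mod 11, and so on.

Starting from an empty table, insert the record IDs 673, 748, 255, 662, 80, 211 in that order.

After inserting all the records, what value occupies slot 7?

211

673: h=2 -> slot 2
748: h=0 -> slot 0
255: h=2, probe 2,3 -> slot 3
662: h=2, probe 2,3,6 -> slot 6
80: h=3, probe 3,4 -> slot 4
211: h=2, probe 2,3,6,0,7 -> slot 7
Table: [748, ., 673, 255, 80, ., 662, 211, ., ., .]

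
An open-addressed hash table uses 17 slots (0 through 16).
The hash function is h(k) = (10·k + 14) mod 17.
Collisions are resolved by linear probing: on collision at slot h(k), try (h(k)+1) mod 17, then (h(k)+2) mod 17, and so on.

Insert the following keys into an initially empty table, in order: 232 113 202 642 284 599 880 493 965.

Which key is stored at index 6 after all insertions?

113

232 hashes to 5; slot 5 is free -> place at 5.
113 hashes to 5; 5 taken -> place at 6.
202 hashes to 11; slot 11 is free -> place at 11.
642 hashes to 8; slot 8 is free -> place at 8.
284 hashes to 15; slot 15 is free -> place at 15.
599 hashes to 3; slot 3 is free -> place at 3.
880 hashes to 8; 8 taken -> place at 9.
493 hashes to 14; slot 14 is free -> place at 14.
965 hashes to 8; 8,9 taken -> place at 10.
Table: [∅, ∅, ∅, 599, ∅, 232, 113, ∅, 642, 880, 965, 202, ∅, ∅, 493, 284, ∅]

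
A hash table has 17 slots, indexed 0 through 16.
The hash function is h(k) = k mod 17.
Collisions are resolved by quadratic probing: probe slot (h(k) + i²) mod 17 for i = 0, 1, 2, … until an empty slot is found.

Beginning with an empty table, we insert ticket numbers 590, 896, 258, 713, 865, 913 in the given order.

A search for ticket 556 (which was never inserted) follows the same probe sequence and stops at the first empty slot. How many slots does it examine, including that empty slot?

590 hashes to 12; slot 12 is free => place at 12.
896 hashes to 12; 12 taken => place at 13.
258 hashes to 3; slot 3 is free => place at 3.
713 hashes to 16; slot 16 is free => place at 16.
865 hashes to 15; slot 15 is free => place at 15.
913 hashes to 12; 12,13,16 taken => place at 4.
Table: [∅, ∅, ∅, 258, 913, ∅, ∅, ∅, ∅, ∅, ∅, ∅, 590, 896, ∅, 865, 713]
Lookup 556: h=12, probe 12,13,16,4,11 → slot 11 empty, not found.

5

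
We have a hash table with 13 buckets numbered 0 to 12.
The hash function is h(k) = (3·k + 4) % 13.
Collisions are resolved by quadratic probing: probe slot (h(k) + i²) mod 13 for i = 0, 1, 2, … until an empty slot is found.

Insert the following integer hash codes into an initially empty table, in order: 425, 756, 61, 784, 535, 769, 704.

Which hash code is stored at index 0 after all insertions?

Insert 425: h=5, slot 5 empty => index 5.
Insert 756: h=10, slot 10 empty => index 10.
Insert 61: h=5, slot 5 occupied => index 6.
Insert 784: h=3, slot 3 empty => index 3.
Insert 535: h=10, slot 10 occupied => index 11.
Insert 769: h=10, slots 10,11 occupied => index 1.
Insert 704: h=10, slots 10,11,1,6 occupied => index 0.
Table: [704, 769, —, 784, —, 425, 61, —, —, —, 756, 535, —]

704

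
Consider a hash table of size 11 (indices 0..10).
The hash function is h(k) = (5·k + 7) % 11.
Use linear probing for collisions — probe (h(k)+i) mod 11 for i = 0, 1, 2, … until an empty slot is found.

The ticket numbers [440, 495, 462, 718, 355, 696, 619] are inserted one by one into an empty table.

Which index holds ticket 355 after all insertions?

440 hashes to 7; slot 7 is free → place at 7.
495 hashes to 7; 7 taken → place at 8.
462 hashes to 7; 7,8 taken → place at 9.
718 hashes to 0; slot 0 is free → place at 0.
355 hashes to 0; 0 taken → place at 1.
696 hashes to 0; 0,1 taken → place at 2.
619 hashes to 0; 0,1,2 taken → place at 3.
Table: [718, 355, 696, 619, -, -, -, 440, 495, 462, -]

1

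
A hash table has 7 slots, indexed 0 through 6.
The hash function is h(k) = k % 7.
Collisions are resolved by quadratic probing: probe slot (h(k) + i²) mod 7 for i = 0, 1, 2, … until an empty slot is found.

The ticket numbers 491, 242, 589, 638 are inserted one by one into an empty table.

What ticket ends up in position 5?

638

491: h=1 → slot 1
242: h=4 → slot 4
589: h=1, probe 1,2 → slot 2
638: h=1, probe 1,2,5 → slot 5
Table: [-, 491, 589, -, 242, 638, -]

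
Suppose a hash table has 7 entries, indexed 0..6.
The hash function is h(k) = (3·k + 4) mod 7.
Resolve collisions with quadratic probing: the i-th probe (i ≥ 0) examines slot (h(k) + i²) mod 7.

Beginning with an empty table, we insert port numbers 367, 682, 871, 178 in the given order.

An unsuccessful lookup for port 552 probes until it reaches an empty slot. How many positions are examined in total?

2

Insert 367: h=6, slot 6 empty => index 6.
Insert 682: h=6, slot 6 occupied => index 0.
Insert 871: h=6, slots 6,0 occupied => index 3.
Insert 178: h=6, slots 6,0,3 occupied => index 1.
Table: [682, 178, -, 871, -, -, 367]
Lookup 552: h=1, probe 1,2 → slot 2 empty, not found.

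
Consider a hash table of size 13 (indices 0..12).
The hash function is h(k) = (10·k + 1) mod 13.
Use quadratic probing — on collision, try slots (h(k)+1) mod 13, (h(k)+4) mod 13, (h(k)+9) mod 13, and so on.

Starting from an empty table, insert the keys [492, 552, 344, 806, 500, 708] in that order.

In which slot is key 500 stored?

0

492: h=7 → slot 7
552: h=9 → slot 9
344: h=9, probe 9,10 → slot 10
806: h=1 → slot 1
500: h=9, probe 9,10,0 → slot 0
708: h=9, probe 9,10,0,5 → slot 5
Table: [500, 806, ., ., ., 708, ., 492, ., 552, 344, ., .]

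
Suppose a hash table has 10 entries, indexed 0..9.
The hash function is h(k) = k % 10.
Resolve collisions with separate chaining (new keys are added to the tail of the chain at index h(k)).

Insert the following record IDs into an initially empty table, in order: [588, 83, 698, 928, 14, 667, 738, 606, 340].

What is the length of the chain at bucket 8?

Insert 588: h=8, bucket 8 empty -> new chain.
Insert 83: h=3, bucket 3 empty -> new chain.
Insert 698: h=8, bucket 8 nonempty -> append to chain.
Insert 928: h=8, bucket 8 nonempty -> append to chain.
Insert 14: h=4, bucket 4 empty -> new chain.
Insert 667: h=7, bucket 7 empty -> new chain.
Insert 738: h=8, bucket 8 nonempty -> append to chain.
Insert 606: h=6, bucket 6 empty -> new chain.
Insert 340: h=0, bucket 0 empty -> new chain.
Final buckets:
0: 340
1: ∅
2: ∅
3: 83
4: 14
5: ∅
6: 606
7: 667
8: 588 -> 698 -> 928 -> 738
9: ∅

4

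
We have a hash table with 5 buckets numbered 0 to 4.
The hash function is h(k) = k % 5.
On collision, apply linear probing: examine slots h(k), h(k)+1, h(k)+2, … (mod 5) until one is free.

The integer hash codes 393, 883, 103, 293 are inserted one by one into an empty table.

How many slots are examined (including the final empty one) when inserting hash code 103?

3

393: h=3 => slot 3
883: h=3, probe 3,4 => slot 4
103: h=3, probe 3,4,0 => slot 0
293: h=3, probe 3,4,0,1 => slot 1
Table: [103, 293, —, 393, 883]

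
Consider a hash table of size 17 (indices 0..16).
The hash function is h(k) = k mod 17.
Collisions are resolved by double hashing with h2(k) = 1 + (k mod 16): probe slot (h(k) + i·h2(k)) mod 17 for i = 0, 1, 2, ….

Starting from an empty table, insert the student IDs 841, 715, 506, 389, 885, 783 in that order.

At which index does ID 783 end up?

841 hashes to 8; slot 8 is free => place at 8.
715 hashes to 1; slot 1 is free => place at 1.
506 hashes to 13; slot 13 is free => place at 13.
389 hashes to 15; slot 15 is free => place at 15.
885 hashes to 1, h2=6; 1 taken => place at 7.
783 hashes to 1, h2=16; 1 taken => place at 0.
Table: [783, 715, ., ., ., ., ., 885, 841, ., ., ., ., 506, ., 389, .]

0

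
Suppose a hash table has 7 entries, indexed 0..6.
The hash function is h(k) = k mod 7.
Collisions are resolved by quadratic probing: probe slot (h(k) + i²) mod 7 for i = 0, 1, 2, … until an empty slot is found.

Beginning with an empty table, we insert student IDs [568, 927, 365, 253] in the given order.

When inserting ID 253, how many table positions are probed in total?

3

Insert 568: h=1, slot 1 empty → index 1.
Insert 927: h=3, slot 3 empty → index 3.
Insert 365: h=1, slot 1 occupied → index 2.
Insert 253: h=1, slots 1,2 occupied → index 5.
Table: [., 568, 365, 927, ., 253, .]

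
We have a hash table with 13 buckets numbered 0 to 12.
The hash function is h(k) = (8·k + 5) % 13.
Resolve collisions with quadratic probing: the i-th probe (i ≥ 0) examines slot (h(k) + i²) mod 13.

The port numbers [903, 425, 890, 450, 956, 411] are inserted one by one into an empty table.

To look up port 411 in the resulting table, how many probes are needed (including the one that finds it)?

903 hashes to 1; slot 1 is free → place at 1.
425 hashes to 12; slot 12 is free → place at 12.
890 hashes to 1; 1 taken → place at 2.
450 hashes to 4; slot 4 is free → place at 4.
956 hashes to 9; slot 9 is free → place at 9.
411 hashes to 4; 4 taken → place at 5.
Table: [—, 903, 890, —, 450, 411, —, —, —, 956, —, —, 425]
Lookup 411: h=4, probe 4,5 → found at 5.

2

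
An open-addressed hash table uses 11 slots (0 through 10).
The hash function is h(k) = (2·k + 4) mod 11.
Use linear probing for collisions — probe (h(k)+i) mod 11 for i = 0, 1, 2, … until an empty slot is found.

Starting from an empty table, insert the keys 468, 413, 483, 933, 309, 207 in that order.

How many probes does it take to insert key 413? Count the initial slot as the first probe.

Insert 468: h=5, slot 5 empty → index 5.
Insert 413: h=5, slot 5 occupied → index 6.
Insert 483: h=2, slot 2 empty → index 2.
Insert 933: h=0, slot 0 empty → index 0.
Insert 309: h=6, slot 6 occupied → index 7.
Insert 207: h=0, slot 0 occupied → index 1.
Table: [933, 207, 483, —, —, 468, 413, 309, —, —, —]

2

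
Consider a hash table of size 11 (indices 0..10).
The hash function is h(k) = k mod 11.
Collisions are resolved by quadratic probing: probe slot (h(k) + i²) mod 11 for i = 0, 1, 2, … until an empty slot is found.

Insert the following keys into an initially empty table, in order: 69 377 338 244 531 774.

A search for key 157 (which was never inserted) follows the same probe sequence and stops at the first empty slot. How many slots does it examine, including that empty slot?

4

Insert 69: h=3, slot 3 empty -> index 3.
Insert 377: h=3, slot 3 occupied -> index 4.
Insert 338: h=8, slot 8 empty -> index 8.
Insert 244: h=2, slot 2 empty -> index 2.
Insert 531: h=3, slots 3,4 occupied -> index 7.
Insert 774: h=4, slot 4 occupied -> index 5.
Table: [∅, ∅, 244, 69, 377, 774, ∅, 531, 338, ∅, ∅]
Lookup 157: h=3, probe 3,4,7,1 → slot 1 empty, not found.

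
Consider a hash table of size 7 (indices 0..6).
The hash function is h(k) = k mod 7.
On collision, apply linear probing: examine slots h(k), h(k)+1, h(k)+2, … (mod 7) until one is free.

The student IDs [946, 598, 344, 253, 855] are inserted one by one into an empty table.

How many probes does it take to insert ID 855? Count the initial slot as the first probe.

946 hashes to 1; slot 1 is free → place at 1.
598 hashes to 3; slot 3 is free → place at 3.
344 hashes to 1; 1 taken → place at 2.
253 hashes to 1; 1,2,3 taken → place at 4.
855 hashes to 1; 1,2,3,4 taken → place at 5.
Table: [∅, 946, 344, 598, 253, 855, ∅]

5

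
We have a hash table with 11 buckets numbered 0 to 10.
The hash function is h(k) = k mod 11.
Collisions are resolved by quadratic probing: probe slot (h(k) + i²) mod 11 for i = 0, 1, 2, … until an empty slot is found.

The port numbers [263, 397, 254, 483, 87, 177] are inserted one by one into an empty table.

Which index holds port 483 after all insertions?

263 hashes to 10; slot 10 is free -> place at 10.
397 hashes to 1; slot 1 is free -> place at 1.
254 hashes to 1; 1 taken -> place at 2.
483 hashes to 10; 10 taken -> place at 0.
87 hashes to 10; 10,0 taken -> place at 3.
177 hashes to 1; 1,2 taken -> place at 5.
Table: [483, 397, 254, 87, -, 177, -, -, -, -, 263]

0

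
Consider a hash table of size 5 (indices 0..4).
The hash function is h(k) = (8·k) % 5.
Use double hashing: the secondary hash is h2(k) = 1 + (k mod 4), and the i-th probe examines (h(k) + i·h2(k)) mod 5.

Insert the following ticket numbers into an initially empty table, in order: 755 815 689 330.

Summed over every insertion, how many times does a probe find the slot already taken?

2

755 hashes to 0; slot 0 is free -> place at 0.
815 hashes to 0, h2=4; 0 taken -> place at 4.
689 hashes to 2; slot 2 is free -> place at 2.
330 hashes to 0, h2=3; 0 taken -> place at 3.
Table: [755, —, 689, 330, 815]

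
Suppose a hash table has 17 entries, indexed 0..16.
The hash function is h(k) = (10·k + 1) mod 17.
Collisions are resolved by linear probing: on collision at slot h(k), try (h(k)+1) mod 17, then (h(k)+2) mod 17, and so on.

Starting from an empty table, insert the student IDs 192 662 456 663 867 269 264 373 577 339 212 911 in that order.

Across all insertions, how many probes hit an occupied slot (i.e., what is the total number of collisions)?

192 hashes to 0; slot 0 is free -> place at 0.
662 hashes to 8; slot 8 is free -> place at 8.
456 hashes to 5; slot 5 is free -> place at 5.
663 hashes to 1; slot 1 is free -> place at 1.
867 hashes to 1; 1 taken -> place at 2.
269 hashes to 5; 5 taken -> place at 6.
264 hashes to 6; 6 taken -> place at 7.
373 hashes to 8; 8 taken -> place at 9.
577 hashes to 8; 8,9 taken -> place at 10.
339 hashes to 8; 8,9,10 taken -> place at 11.
212 hashes to 13; slot 13 is free -> place at 13.
911 hashes to 16; slot 16 is free -> place at 16.
Table: [192, 663, 867, _, _, 456, 269, 264, 662, 373, 577, 339, _, 212, _, _, 911]

9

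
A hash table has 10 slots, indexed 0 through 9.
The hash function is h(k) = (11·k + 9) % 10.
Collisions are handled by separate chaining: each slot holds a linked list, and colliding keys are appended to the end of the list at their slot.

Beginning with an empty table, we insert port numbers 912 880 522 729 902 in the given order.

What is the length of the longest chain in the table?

Insert 912: h=1, bucket 1 empty -> new chain.
Insert 880: h=9, bucket 9 empty -> new chain.
Insert 522: h=1, bucket 1 nonempty -> append to chain.
Insert 729: h=8, bucket 8 empty -> new chain.
Insert 902: h=1, bucket 1 nonempty -> append to chain.
Final buckets:
0: —
1: 912 -> 522 -> 902
2: —
3: —
4: —
5: —
6: —
7: —
8: 729
9: 880

3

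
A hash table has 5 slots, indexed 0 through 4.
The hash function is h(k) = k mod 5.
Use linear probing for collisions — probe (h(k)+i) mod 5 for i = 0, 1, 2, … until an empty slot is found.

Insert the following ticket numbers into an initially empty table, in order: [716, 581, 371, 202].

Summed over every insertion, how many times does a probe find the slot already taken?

Insert 716: h=1, slot 1 empty -> index 1.
Insert 581: h=1, slot 1 occupied -> index 2.
Insert 371: h=1, slots 1,2 occupied -> index 3.
Insert 202: h=2, slots 2,3 occupied -> index 4.
Table: [∅, 716, 581, 371, 202]

5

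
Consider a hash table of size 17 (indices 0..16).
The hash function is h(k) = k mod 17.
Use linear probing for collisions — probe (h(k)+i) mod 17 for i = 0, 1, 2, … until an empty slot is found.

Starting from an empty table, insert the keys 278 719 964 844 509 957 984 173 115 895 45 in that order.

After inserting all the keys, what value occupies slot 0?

278: h=6 => slot 6
719: h=5 => slot 5
964: h=12 => slot 12
844: h=11 => slot 11
509: h=16 => slot 16
957: h=5, probe 5,6,7 => slot 7
984: h=15 => slot 15
173: h=3 => slot 3
115: h=13 => slot 13
895: h=11, probe 11,12,13,14 => slot 14
45: h=11, probe 11,12,13,14,15,16,0 => slot 0
Table: [45, -, -, 173, -, 719, 278, 957, -, -, -, 844, 964, 115, 895, 984, 509]

45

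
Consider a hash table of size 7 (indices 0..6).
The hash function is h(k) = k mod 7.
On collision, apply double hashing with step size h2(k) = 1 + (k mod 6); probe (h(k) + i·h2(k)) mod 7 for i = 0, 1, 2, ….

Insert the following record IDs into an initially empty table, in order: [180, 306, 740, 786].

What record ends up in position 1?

180 hashes to 5; slot 5 is free -> place at 5.
306 hashes to 5, h2=1; 5 taken -> place at 6.
740 hashes to 5, h2=3; 5 taken -> place at 1.
786 hashes to 2; slot 2 is free -> place at 2.
Table: [—, 740, 786, —, —, 180, 306]

740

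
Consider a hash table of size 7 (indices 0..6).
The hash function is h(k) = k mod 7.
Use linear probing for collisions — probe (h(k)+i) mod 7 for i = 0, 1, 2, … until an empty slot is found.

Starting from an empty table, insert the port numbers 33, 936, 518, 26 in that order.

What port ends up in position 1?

33: h=5 → slot 5
936: h=5, probe 5,6 → slot 6
518: h=0 → slot 0
26: h=5, probe 5,6,0,1 → slot 1
Table: [518, 26, —, —, —, 33, 936]

26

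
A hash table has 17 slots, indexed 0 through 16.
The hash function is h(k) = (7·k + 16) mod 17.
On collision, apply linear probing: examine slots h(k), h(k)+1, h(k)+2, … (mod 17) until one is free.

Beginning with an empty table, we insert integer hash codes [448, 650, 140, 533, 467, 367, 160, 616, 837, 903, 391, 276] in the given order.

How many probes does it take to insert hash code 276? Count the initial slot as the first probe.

448 hashes to 7; slot 7 is free -> place at 7.
650 hashes to 10; slot 10 is free -> place at 10.
140 hashes to 10; 10 taken -> place at 11.
533 hashes to 7; 7 taken -> place at 8.
467 hashes to 4; slot 4 is free -> place at 4.
367 hashes to 1; slot 1 is free -> place at 1.
160 hashes to 14; slot 14 is free -> place at 14.
616 hashes to 10; 10,11 taken -> place at 12.
837 hashes to 10; 10,11,12 taken -> place at 13.
903 hashes to 13; 13,14 taken -> place at 15.
391 hashes to 16; slot 16 is free -> place at 16.
276 hashes to 10; 10,11,12,13,14,15,16 taken -> place at 0.
Table: [276, 367, -, -, 467, -, -, 448, 533, -, 650, 140, 616, 837, 160, 903, 391]

8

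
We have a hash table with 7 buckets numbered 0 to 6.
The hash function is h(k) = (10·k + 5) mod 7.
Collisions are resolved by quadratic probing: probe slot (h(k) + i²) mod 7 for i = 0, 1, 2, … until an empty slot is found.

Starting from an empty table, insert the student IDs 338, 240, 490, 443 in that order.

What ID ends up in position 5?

Insert 338: h=4, slot 4 empty -> index 4.
Insert 240: h=4, slot 4 occupied -> index 5.
Insert 490: h=5, slot 5 occupied -> index 6.
Insert 443: h=4, slots 4,5 occupied -> index 1.
Table: [_, 443, _, _, 338, 240, 490]

240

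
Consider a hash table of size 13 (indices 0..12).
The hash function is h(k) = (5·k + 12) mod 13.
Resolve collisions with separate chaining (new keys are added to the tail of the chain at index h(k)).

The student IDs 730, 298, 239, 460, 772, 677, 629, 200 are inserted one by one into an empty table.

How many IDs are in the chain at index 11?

730 -> bucket 9
298 -> bucket 7
239 -> bucket 11
460 -> bucket 11 (collision)
772 -> bucket 11 (collision)
677 -> bucket 4
629 -> bucket 11 (collision)
200 -> bucket 11 (collision)
Final buckets:
0: -
1: -
2: -
3: -
4: 677
5: -
6: -
7: 298
8: -
9: 730
10: -
11: 239 -> 460 -> 772 -> 629 -> 200
12: -

5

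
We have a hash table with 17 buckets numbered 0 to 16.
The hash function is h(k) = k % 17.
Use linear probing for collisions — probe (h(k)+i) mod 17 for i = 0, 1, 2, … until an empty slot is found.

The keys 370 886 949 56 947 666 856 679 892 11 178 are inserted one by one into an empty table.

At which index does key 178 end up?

370 hashes to 13; slot 13 is free => place at 13.
886 hashes to 2; slot 2 is free => place at 2.
949 hashes to 14; slot 14 is free => place at 14.
56 hashes to 5; slot 5 is free => place at 5.
947 hashes to 12; slot 12 is free => place at 12.
666 hashes to 3; slot 3 is free => place at 3.
856 hashes to 6; slot 6 is free => place at 6.
679 hashes to 16; slot 16 is free => place at 16.
892 hashes to 8; slot 8 is free => place at 8.
11 hashes to 11; slot 11 is free => place at 11.
178 hashes to 8; 8 taken => place at 9.
Table: [., ., 886, 666, ., 56, 856, ., 892, 178, ., 11, 947, 370, 949, ., 679]

9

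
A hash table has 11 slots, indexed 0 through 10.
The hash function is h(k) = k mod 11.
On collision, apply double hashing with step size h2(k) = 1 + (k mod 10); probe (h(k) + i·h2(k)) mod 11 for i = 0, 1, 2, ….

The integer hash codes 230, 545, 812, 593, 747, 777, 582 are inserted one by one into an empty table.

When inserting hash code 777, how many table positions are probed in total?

2

230: h=10 => slot 10
545: h=6 => slot 6
812: h=9 => slot 9
593: h=10, h2=4, probe 10,3 => slot 3
747: h=10, h2=8, probe 10,7 => slot 7
777: h=7, h2=8, probe 7,4 => slot 4
582: h=10, h2=3, probe 10,2 => slot 2
Table: [., ., 582, 593, 777, ., 545, 747, ., 812, 230]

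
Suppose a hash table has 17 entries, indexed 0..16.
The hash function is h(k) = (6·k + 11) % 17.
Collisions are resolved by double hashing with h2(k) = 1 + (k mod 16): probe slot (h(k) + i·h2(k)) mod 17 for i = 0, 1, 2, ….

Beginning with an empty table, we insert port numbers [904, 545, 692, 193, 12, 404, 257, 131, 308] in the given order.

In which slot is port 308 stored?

16

Insert 904: h=12, slot 12 empty => index 12.
Insert 545: h=0, slot 0 empty => index 0.
Insert 692: h=15, slot 15 empty => index 15.
Insert 193: h=13, slot 13 empty => index 13.
Insert 12: h=15, h2=13, slot 15 occupied => index 11.
Insert 404: h=4, slot 4 empty => index 4.
Insert 257: h=6, slot 6 empty => index 6.
Insert 131: h=15, h2=4, slot 15 occupied => index 2.
Insert 308: h=6, h2=5, slots 6,11 occupied => index 16.
Table: [545, _, 131, _, 404, _, 257, _, _, _, _, 12, 904, 193, _, 692, 308]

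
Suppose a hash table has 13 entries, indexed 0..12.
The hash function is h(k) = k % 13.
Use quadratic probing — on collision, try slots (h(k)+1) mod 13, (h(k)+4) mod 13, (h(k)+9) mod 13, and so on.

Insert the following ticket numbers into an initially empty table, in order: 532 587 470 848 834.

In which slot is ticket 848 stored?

4

532 hashes to 12; slot 12 is free => place at 12.
587 hashes to 2; slot 2 is free => place at 2.
470 hashes to 2; 2 taken => place at 3.
848 hashes to 3; 3 taken => place at 4.
834 hashes to 2; 2,3 taken => place at 6.
Table: [—, —, 587, 470, 848, —, 834, —, —, —, —, —, 532]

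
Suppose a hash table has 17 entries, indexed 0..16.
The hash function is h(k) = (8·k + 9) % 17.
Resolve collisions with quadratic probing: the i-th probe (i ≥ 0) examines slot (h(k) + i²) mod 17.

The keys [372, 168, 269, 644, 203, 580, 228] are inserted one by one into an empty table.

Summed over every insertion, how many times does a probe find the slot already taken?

4

372 hashes to 10; slot 10 is free → place at 10.
168 hashes to 10; 10 taken → place at 11.
269 hashes to 2; slot 2 is free → place at 2.
644 hashes to 10; 10,11 taken → place at 14.
203 hashes to 1; slot 1 is free → place at 1.
580 hashes to 8; slot 8 is free → place at 8.
228 hashes to 14; 14 taken → place at 15.
Table: [_, 203, 269, _, _, _, _, _, 580, _, 372, 168, _, _, 644, 228, _]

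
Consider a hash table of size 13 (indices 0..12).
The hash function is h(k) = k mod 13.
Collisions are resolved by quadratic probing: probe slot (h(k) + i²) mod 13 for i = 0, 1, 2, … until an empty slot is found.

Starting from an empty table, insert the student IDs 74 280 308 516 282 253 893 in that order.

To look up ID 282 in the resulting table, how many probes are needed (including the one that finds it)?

4

74: h=9 -> slot 9
280: h=7 -> slot 7
308: h=9, probe 9,10 -> slot 10
516: h=9, probe 9,10,0 -> slot 0
282: h=9, probe 9,10,0,5 -> slot 5
253: h=6 -> slot 6
893: h=9, probe 9,10,0,5,12 -> slot 12
Table: [516, ., ., ., ., 282, 253, 280, ., 74, 308, ., 893]
Lookup 282: h=9, probe 9,10,0,5 → found at 5.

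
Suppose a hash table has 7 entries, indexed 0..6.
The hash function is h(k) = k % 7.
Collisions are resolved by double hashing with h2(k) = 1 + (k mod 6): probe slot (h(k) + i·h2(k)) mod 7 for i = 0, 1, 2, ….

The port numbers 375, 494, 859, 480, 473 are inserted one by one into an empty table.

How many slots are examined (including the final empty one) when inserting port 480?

375: h=4 -> slot 4
494: h=4, h2=3, probe 4,0 -> slot 0
859: h=5 -> slot 5
480: h=4, h2=1, probe 4,5,6 -> slot 6
473: h=4, h2=6, probe 4,3 -> slot 3
Table: [494, ∅, ∅, 473, 375, 859, 480]

3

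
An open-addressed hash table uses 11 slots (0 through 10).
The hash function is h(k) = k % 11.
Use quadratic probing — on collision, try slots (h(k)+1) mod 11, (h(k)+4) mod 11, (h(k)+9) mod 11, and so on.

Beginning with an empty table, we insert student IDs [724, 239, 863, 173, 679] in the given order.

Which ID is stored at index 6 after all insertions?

724: h=9 => slot 9
239: h=8 => slot 8
863: h=5 => slot 5
173: h=8, probe 8,9,1 => slot 1
679: h=8, probe 8,9,1,6 => slot 6
Table: [., 173, ., ., ., 863, 679, ., 239, 724, .]

679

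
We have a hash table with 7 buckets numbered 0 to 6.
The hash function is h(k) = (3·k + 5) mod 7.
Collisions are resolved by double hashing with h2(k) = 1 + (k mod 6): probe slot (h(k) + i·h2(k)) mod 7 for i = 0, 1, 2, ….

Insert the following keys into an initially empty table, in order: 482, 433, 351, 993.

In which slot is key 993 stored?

482 hashes to 2; slot 2 is free -> place at 2.
433 hashes to 2, h2=2; 2 taken -> place at 4.
351 hashes to 1; slot 1 is free -> place at 1.
993 hashes to 2, h2=4; 2 taken -> place at 6.
Table: [—, 351, 482, —, 433, —, 993]

6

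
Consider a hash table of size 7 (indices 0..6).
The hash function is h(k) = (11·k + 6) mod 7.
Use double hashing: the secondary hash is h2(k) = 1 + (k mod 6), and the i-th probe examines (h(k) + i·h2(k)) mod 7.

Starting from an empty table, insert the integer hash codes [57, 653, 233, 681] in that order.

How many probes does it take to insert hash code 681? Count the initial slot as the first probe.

2

57: h=3 → slot 3
653: h=0 → slot 0
233: h=0, h2=6, probe 0,6 → slot 6
681: h=0, h2=4, probe 0,4 → slot 4
Table: [653, ∅, ∅, 57, 681, ∅, 233]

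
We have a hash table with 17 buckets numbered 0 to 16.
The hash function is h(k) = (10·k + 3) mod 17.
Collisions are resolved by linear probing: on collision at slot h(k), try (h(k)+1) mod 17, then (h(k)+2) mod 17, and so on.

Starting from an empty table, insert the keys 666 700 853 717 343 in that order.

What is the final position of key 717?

666 hashes to 16; slot 16 is free => place at 16.
700 hashes to 16; 16 taken => place at 0.
853 hashes to 16; 16,0 taken => place at 1.
717 hashes to 16; 16,0,1 taken => place at 2.
343 hashes to 16; 16,0,1,2 taken => place at 3.
Table: [700, 853, 717, 343, ., ., ., ., ., ., ., ., ., ., ., ., 666]

2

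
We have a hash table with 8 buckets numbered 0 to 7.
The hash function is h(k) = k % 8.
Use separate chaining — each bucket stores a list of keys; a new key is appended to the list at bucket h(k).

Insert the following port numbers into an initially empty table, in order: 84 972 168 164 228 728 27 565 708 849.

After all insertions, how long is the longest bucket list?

84 → bucket 4
972 → bucket 4 (collision)
168 → bucket 0
164 → bucket 4 (collision)
228 → bucket 4 (collision)
728 → bucket 0 (collision)
27 → bucket 3
565 → bucket 5
708 → bucket 4 (collision)
849 → bucket 1
Final buckets:
0: 168 -> 728
1: 849
2: .
3: 27
4: 84 -> 972 -> 164 -> 228 -> 708
5: 565
6: .
7: .

5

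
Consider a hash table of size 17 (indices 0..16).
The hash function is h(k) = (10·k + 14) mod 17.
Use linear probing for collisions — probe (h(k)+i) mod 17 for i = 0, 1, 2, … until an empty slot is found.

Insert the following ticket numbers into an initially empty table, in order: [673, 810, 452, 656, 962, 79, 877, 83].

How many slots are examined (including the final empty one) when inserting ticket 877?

5

673: h=12 → slot 12
810: h=5 → slot 5
452: h=12, probe 12,13 → slot 13
656: h=12, probe 12,13,14 → slot 14
962: h=12, probe 12,13,14,15 → slot 15
79: h=5, probe 5,6 → slot 6
877: h=12, probe 12,13,14,15,16 → slot 16
83: h=11 → slot 11
Table: [_, _, _, _, _, 810, 79, _, _, _, _, 83, 673, 452, 656, 962, 877]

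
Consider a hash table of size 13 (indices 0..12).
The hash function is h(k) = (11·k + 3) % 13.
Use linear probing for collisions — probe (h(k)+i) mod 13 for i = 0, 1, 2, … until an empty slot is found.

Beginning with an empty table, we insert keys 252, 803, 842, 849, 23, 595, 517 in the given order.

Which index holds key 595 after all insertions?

252 hashes to 6; slot 6 is free => place at 6.
803 hashes to 9; slot 9 is free => place at 9.
842 hashes to 9; 9 taken => place at 10.
849 hashes to 8; slot 8 is free => place at 8.
23 hashes to 9; 9,10 taken => place at 11.
595 hashes to 9; 9,10,11 taken => place at 12.
517 hashes to 9; 9,10,11,12 taken => place at 0.
Table: [517, —, —, —, —, —, 252, —, 849, 803, 842, 23, 595]

12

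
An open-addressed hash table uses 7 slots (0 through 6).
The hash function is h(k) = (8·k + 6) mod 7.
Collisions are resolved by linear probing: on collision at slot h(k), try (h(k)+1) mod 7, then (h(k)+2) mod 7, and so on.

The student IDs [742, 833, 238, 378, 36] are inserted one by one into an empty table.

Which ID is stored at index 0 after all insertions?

Insert 742: h=6, slot 6 empty -> index 6.
Insert 833: h=6, slot 6 occupied -> index 0.
Insert 238: h=6, slots 6,0 occupied -> index 1.
Insert 378: h=6, slots 6,0,1 occupied -> index 2.
Insert 36: h=0, slots 0,1,2 occupied -> index 3.
Table: [833, 238, 378, 36, ∅, ∅, 742]

833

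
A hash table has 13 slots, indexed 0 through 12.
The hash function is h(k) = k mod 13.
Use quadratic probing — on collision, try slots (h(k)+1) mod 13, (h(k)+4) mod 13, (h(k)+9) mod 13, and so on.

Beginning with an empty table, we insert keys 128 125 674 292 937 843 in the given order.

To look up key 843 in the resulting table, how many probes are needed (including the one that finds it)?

3

Insert 128: h=11, slot 11 empty => index 11.
Insert 125: h=8, slot 8 empty => index 8.
Insert 674: h=11, slot 11 occupied => index 12.
Insert 292: h=6, slot 6 empty => index 6.
Insert 937: h=1, slot 1 empty => index 1.
Insert 843: h=11, slots 11,12 occupied => index 2.
Table: [-, 937, 843, -, -, -, 292, -, 125, -, -, 128, 674]
Lookup 843: h=11, probe 11,12,2 → found at 2.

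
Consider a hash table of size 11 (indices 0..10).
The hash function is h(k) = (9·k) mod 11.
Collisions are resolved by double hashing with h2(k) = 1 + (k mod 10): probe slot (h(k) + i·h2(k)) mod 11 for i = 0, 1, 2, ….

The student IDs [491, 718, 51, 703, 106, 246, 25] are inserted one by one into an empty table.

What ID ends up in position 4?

491: h=8 -> slot 8
718: h=5 -> slot 5
51: h=8, h2=2, probe 8,10 -> slot 10
703: h=2 -> slot 2
106: h=8, h2=7, probe 8,4 -> slot 4
246: h=3 -> slot 3
25: h=5, h2=6, probe 5,0 -> slot 0
Table: [25, _, 703, 246, 106, 718, _, _, 491, _, 51]

106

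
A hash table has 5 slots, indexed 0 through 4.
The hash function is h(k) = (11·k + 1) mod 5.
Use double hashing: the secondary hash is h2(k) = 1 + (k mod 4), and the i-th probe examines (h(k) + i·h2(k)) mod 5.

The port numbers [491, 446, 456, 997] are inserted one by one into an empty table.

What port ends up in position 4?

491 hashes to 2; slot 2 is free -> place at 2.
446 hashes to 2, h2=3; 2 taken -> place at 0.
456 hashes to 2, h2=1; 2 taken -> place at 3.
997 hashes to 3, h2=2; 3,0,2 taken -> place at 4.
Table: [446, ., 491, 456, 997]

997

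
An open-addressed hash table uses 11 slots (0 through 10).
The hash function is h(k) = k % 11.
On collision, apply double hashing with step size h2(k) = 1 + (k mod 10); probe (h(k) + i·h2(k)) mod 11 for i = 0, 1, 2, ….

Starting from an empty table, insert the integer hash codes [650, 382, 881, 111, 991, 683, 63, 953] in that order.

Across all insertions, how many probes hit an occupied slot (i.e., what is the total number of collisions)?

650: h=1 -> slot 1
382: h=8 -> slot 8
881: h=1, h2=2, probe 1,3 -> slot 3
111: h=1, h2=2, probe 1,3,5 -> slot 5
991: h=1, h2=2, probe 1,3,5,7 -> slot 7
683: h=1, h2=4, probe 1,5,9 -> slot 9
63: h=8, h2=4, probe 8,1,5,9,2 -> slot 2
953: h=7, h2=4, probe 7,0 -> slot 0
Table: [953, 650, 63, 881, ∅, 111, ∅, 991, 382, 683, ∅]

13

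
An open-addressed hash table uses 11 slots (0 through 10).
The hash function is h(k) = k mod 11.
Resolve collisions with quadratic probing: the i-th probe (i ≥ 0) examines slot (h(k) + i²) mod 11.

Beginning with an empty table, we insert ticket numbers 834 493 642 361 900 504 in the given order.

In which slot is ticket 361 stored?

2

834 hashes to 9; slot 9 is free => place at 9.
493 hashes to 9; 9 taken => place at 10.
642 hashes to 4; slot 4 is free => place at 4.
361 hashes to 9; 9,10 taken => place at 2.
900 hashes to 9; 9,10,2 taken => place at 7.
504 hashes to 9; 9,10,2,7 taken => place at 3.
Table: [_, _, 361, 504, 642, _, _, 900, _, 834, 493]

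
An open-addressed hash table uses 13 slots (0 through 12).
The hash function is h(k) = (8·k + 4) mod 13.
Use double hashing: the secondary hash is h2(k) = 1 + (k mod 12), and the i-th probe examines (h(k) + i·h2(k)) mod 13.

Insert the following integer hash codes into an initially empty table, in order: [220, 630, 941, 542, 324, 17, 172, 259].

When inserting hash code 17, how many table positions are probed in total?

Insert 220: h=9, slot 9 empty → index 9.
Insert 630: h=0, slot 0 empty → index 0.
Insert 941: h=5, slot 5 empty → index 5.
Insert 542: h=11, slot 11 empty → index 11.
Insert 324: h=9, h2=1, slot 9 occupied → index 10.
Insert 17: h=10, h2=6, slot 10 occupied → index 3.
Insert 172: h=2, slot 2 empty → index 2.
Insert 259: h=9, h2=8, slot 9 occupied → index 4.
Table: [630, —, 172, 17, 259, 941, —, —, —, 220, 324, 542, —]

2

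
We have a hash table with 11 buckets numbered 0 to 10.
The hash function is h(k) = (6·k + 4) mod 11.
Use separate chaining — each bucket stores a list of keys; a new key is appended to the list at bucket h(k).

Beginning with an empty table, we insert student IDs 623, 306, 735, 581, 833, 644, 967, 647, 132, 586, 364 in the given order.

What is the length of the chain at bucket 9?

623 → bucket 2
306 → bucket 3
735 → bucket 3 (collision)
581 → bucket 3 (collision)
833 → bucket 8
644 → bucket 7
967 → bucket 9
647 → bucket 3 (collision)
132 → bucket 4
586 → bucket 0
364 → bucket 10
Final buckets:
0: 586
1: -
2: 623
3: 306 -> 735 -> 581 -> 647
4: 132
5: -
6: -
7: 644
8: 833
9: 967
10: 364

1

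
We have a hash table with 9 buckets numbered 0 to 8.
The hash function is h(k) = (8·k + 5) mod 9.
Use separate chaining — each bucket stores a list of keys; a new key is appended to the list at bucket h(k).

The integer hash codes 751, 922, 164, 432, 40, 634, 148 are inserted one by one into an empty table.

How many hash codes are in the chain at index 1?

Insert 751: h=1, bucket 1 empty -> new chain.
Insert 922: h=1, bucket 1 nonempty -> append to chain.
Insert 164: h=3, bucket 3 empty -> new chain.
Insert 432: h=5, bucket 5 empty -> new chain.
Insert 40: h=1, bucket 1 nonempty -> append to chain.
Insert 634: h=1, bucket 1 nonempty -> append to chain.
Insert 148: h=1, bucket 1 nonempty -> append to chain.
Final buckets:
0: —
1: 751 -> 922 -> 40 -> 634 -> 148
2: —
3: 164
4: —
5: 432
6: —
7: —
8: —

5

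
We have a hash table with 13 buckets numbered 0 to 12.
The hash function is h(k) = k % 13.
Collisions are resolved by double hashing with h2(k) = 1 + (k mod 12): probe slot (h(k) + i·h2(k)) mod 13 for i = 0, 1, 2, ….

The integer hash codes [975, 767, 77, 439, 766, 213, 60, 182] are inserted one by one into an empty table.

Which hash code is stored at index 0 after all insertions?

975 hashes to 0; slot 0 is free => place at 0.
767 hashes to 0, h2=12; 0 taken => place at 12.
77 hashes to 12, h2=6; 12 taken => place at 5.
439 hashes to 10; slot 10 is free => place at 10.
766 hashes to 12, h2=11; 12,10 taken => place at 8.
213 hashes to 5, h2=10; 5 taken => place at 2.
60 hashes to 8, h2=1; 8 taken => place at 9.
182 hashes to 0, h2=3; 0 taken => place at 3.
Table: [975, _, 213, 182, _, 77, _, _, 766, 60, 439, _, 767]

975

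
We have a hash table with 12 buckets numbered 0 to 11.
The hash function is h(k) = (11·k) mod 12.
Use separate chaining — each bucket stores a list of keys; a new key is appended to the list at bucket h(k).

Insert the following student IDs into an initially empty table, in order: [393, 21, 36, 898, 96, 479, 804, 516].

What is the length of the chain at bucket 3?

393 -> bucket 3
21 -> bucket 3 (collision)
36 -> bucket 0
898 -> bucket 2
96 -> bucket 0 (collision)
479 -> bucket 1
804 -> bucket 0 (collision)
516 -> bucket 0 (collision)
Final buckets:
0: 36 -> 96 -> 804 -> 516
1: 479
2: 898
3: 393 -> 21
4: ∅
5: ∅
6: ∅
7: ∅
8: ∅
9: ∅
10: ∅
11: ∅

2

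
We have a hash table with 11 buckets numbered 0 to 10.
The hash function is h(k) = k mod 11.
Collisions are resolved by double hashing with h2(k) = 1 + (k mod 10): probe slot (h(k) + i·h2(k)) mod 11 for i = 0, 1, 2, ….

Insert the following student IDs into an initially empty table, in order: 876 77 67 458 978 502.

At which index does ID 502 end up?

2

876 hashes to 7; slot 7 is free -> place at 7.
77 hashes to 0; slot 0 is free -> place at 0.
67 hashes to 1; slot 1 is free -> place at 1.
458 hashes to 7, h2=9; 7 taken -> place at 5.
978 hashes to 10; slot 10 is free -> place at 10.
502 hashes to 7, h2=3; 7,10 taken -> place at 2.
Table: [77, 67, 502, ., ., 458, ., 876, ., ., 978]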